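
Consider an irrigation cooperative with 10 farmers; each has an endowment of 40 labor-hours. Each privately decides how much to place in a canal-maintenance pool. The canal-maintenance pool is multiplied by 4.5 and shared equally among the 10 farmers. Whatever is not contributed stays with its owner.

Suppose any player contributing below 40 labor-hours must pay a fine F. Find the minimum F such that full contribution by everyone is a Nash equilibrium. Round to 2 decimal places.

22.00 labor-hours

Given the others contribute fully, the best deviation is to contribute 0 (any partial contribution still incurs the fine and gives up units whose private return 0.4500 is below 1).
Deviating from 40 to 0 saves 40 labor-hours but forfeits the deviator's share of the drop in the canal-maintenance pool: 4.5/10 × 40 = 18.00.
So the deviation gain is 40 − 18.00 = 22.00, and the fine must be at least 22.00 labor-hours to wipe it out.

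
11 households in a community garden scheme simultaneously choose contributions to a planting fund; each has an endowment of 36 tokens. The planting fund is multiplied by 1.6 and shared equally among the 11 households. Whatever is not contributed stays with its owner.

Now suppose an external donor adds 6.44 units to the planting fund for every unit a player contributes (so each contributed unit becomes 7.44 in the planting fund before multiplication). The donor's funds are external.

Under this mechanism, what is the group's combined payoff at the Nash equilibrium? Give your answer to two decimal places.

The effective private return per unit is now 1.6 × 7.44 / 11 = 1.0822 > 1, so every player's dominant strategy flips to full contribution.
At the Nash equilibrium everyone contributes 36. Group total payoff = 1.6 × 7.44 × 396 = 4713.98.

4713.98 tokens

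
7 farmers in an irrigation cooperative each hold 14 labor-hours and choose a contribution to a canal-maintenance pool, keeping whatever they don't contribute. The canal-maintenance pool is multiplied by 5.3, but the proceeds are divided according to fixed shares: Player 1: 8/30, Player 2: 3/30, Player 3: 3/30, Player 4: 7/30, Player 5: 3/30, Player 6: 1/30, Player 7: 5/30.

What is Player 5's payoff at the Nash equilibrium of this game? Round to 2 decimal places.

28.84 labor-hours

Each unit j contributes comes back to j as 5.3 × (j's share), so j prefers to contribute only if that share exceeds 1/5.3 = 0.1887; otherwise keeping the unit dominates.
The shares above 0.1887 belong to Player 1 and Player 4, contributing 14 each; the remaining 5 contribute 0. Total contributed: 28.
Player 5 keeps 14 and receives 5.3 × 28 × 3/30 = 14.84 from the canal-maintenance pool, for a payoff of 28.84.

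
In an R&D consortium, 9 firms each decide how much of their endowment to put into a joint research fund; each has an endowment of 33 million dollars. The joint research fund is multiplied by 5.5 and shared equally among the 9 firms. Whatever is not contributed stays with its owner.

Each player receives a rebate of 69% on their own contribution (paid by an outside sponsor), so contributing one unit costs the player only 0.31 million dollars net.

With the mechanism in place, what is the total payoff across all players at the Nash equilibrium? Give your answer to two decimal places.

The effective private return per unit is now (5.5/9) / 0.31 = 1.9713 > 1, so every player's dominant strategy flips to full contribution.
So the Nash equilibrium is full contribution by all 9; the group earns 9 × (33 × 0.69 + 5.5 × 33) = 1838.43.

1838.43 million dollars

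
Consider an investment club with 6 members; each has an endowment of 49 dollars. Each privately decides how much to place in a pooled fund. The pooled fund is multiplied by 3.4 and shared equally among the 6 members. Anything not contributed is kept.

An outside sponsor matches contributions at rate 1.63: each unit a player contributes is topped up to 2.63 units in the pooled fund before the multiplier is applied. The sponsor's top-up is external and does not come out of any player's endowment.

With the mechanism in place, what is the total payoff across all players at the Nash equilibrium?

Under the mechanism each unit contributed yields 3.4 × 2.63 / 6 = 1.4903 back to its contributor per unit of net cost, which exceeds 1, making full contribution the dominant choice for everyone.
At the Nash equilibrium everyone contributes 49. Group total payoff = 3.4 × 2.63 × 294 = 2628.95.

2628.95 dollars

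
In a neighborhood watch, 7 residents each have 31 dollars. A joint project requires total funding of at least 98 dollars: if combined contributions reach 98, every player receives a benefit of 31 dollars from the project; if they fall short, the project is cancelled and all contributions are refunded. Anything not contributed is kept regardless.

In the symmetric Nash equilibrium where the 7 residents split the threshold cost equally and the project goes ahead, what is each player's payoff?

Equal share of the threshold: 98/7 = 14.
At this profile no one gains by cutting their contribution: any cut drops the total below 98, the project is cancelled, contributions are refunded, and the deviator ends with 31, which is less than 31 − 14 + 31 = 48. Contributing more than 14 just wastes the excess. So contributing exactly 14 is a best response.
Each player's payoff: 31 − 14 + 31 = 48.

48 dollars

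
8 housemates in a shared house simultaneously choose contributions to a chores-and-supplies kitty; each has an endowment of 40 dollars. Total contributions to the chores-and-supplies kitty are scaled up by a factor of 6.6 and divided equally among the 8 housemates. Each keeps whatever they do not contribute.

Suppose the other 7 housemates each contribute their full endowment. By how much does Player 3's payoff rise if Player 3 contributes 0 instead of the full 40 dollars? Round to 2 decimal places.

Switching from a contribution of 40 to 0 lets Player 3 keep an extra 40 dollars, but lowers the chores-and-supplies kitty by 40, which costs Player 3 their own share of that drop: 6.6/8 × 40 = 33.00.
Net gain = 40 − 33.00 = 7.00. The private return per contributed unit (0.8250) is below 1, so free-riding is indeed the best response regardless of what the others do.

7.00 dollars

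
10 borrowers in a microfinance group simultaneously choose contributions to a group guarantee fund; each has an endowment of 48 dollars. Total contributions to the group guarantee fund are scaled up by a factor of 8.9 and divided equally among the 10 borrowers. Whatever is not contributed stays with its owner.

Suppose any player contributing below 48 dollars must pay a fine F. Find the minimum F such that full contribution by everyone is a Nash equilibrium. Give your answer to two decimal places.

Given the others contribute fully, the best deviation is to contribute 0 (any partial contribution still incurs the fine and gives up units whose private return 0.8900 is below 1).
Deviating from 48 to 0 saves 48 dollars but forfeits the deviator's share of the drop in the group guarantee fund: 8.9/10 × 48 = 42.72.
So the deviation gain is 48 − 42.72 = 5.28, and the fine must be at least 5.28 dollars to wipe it out.

5.28 dollars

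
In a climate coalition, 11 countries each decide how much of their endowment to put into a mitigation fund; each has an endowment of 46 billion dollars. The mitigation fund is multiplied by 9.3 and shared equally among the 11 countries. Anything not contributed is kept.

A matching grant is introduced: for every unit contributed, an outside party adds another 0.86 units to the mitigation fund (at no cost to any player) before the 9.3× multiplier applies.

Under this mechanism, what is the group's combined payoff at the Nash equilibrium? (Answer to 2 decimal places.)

8752.79 billion dollars

The effective private return per unit is now 9.3 × 1.86 / 11 = 1.5725 > 1, so every player's dominant strategy flips to full contribution.
At the Nash equilibrium everyone contributes 46. Group total payoff = 9.3 × 1.86 × 506 = 8752.79.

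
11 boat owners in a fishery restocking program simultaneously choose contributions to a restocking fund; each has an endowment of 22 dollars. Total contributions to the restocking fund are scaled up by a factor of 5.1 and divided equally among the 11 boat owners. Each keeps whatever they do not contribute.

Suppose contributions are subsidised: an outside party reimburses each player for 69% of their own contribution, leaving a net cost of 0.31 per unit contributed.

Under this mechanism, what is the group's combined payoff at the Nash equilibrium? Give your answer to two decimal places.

1401.18 dollars

The effective private return per unit is now (5.1/11) / 0.31 = 1.4956 > 1, so every player's dominant strategy flips to full contribution.
So the Nash equilibrium is full contribution by all 11; the group earns 11 × (22 × 0.69 + 5.1 × 22) = 1401.18.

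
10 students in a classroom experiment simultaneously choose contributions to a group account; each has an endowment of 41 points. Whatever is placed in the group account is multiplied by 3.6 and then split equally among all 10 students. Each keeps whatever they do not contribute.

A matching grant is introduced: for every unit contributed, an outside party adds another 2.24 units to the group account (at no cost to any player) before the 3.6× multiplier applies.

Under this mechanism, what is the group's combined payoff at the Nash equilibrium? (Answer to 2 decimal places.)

4782.24 points

With the mechanism, a contributed unit returns 3.6 × 3.24 / 10 = 1.1664 per unit of net cost to the contributor — now above 1 — so contributing fully is weakly dominant for every player.
So the Nash equilibrium is full contribution by all 10; the group earns 3.6 × 3.24 × 410 = 4782.24.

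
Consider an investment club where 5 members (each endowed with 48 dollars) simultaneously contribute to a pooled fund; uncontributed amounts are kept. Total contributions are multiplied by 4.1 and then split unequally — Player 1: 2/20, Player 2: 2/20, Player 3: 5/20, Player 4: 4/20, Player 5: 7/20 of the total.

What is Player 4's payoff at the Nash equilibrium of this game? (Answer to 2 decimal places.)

Each unit j contributes comes back to j as 4.1 × (j's share), so j prefers to contribute only if that share exceeds 1/4.1 = 0.2439; otherwise keeping the unit dominates.
Player 3 and Player 5 clear that bar, contributing 48 each; the remaining 3 contribute 0. Total contributed: 96.
Player 4 keeps 48 and receives 4.1 × 96 × 4/20 = 78.72 from the pooled fund, for a payoff of 126.72.

126.72 dollars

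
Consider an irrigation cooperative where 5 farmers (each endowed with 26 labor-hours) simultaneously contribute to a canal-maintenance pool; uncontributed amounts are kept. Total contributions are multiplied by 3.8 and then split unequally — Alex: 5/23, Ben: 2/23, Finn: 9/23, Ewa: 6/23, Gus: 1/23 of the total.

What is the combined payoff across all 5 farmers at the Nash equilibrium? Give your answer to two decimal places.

Each unit j contributes comes back to j as 3.8 × (j's share), so j prefers to contribute only if that share exceeds 1/3.8 = 0.2632; otherwise keeping the unit dominates.
Only Finn (9/23) clears that bar, contributing 26; the remaining 4 contribute 0. Total contributed: 26.
The canal-maintenance pool pays out 3.8 × 26 = 98.80 in total (split across the unequal shares, but the aggregate is all that matters for the group sum).
The 4 free-riders keep 26 each, adding 104. Group total = 104 + 98.80 = 202.80.

202.80 labor-hours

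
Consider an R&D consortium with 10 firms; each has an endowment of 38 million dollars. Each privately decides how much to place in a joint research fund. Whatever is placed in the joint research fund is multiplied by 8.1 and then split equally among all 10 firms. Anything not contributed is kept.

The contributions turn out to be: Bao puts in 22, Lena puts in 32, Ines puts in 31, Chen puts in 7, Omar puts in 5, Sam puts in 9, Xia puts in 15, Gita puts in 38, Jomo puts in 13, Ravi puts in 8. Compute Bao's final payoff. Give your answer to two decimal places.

161.80 million dollars

Total contributed: 22 + 32 + 31 + 7 + 5 + 9 + 15 + 38 + 13 + 8 = 180.
Each receives 8.1 × 180 / 10 = 145.80 from the joint research fund.
Bao keeps 38 − 22 = 16, so Bao's payoff is 16 + 145.80 = 161.80.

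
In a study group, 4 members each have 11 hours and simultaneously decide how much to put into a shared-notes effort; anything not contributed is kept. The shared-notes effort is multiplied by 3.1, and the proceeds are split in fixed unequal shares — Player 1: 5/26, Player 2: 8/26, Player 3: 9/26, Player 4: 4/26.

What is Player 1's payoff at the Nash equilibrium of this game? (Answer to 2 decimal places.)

17.56 hours

Each unit j contributes comes back to j as 3.1 × (j's share), so j prefers to contribute only if that share exceeds 1/3.1 = 0.3226; otherwise keeping the unit dominates.
The only share above 0.3226 is Player 3's 9/26, contributing 11; the remaining 3 contribute 0. Total contributed: 11.
Player 1 keeps 11 and receives 3.1 × 11 × 5/26 = 6.56 from the shared-notes effort, for a payoff of 17.56.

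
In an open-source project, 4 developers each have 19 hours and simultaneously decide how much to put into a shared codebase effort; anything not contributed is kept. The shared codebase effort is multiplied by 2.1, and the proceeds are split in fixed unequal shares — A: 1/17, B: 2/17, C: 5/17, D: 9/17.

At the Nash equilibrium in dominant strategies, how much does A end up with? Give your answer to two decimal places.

21.35 hours

Player j's private return per contributed unit is 2.1 × (j's share). Contributing is weakly dominant for j when that share is at least 1/2.1 = 0.4762, and contributing 0 is dominant otherwise.
Only D (9/17) clears that bar, contributing 19; the remaining 3 contribute 0. Total contributed: 19.
A keeps 19 and receives 2.1 × 19 × 1/17 = 2.35 from the shared codebase effort, for a payoff of 21.35.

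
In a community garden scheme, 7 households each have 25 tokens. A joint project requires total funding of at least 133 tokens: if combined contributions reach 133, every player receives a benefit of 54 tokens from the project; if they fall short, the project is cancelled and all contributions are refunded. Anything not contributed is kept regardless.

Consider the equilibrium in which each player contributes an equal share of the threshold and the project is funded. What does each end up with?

60 tokens

Equal share of the threshold: 133/7 = 19.
At this profile no one gains by cutting their contribution: any cut drops the total below 133, the project is cancelled, contributions are refunded, and the deviator ends with 25, which is less than 25 − 19 + 54 = 60. Contributing more than 19 just wastes the excess. So contributing exactly 19 is a best response.
Each player's payoff: 25 − 19 + 54 = 60.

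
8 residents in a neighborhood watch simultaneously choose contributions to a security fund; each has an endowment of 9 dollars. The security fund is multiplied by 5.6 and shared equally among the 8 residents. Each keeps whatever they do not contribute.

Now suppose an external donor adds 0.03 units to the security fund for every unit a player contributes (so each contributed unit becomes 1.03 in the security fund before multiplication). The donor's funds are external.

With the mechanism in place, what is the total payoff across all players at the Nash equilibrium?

72.00 dollars

Even with the mechanism, each unit contributed returns only 5.6 × 1.03 / 8 = 0.7210 per unit of net cost, so contributing nothing is still dominant.
At the Nash equilibrium no one contributes; group total payoff = 8 × 9 = 72.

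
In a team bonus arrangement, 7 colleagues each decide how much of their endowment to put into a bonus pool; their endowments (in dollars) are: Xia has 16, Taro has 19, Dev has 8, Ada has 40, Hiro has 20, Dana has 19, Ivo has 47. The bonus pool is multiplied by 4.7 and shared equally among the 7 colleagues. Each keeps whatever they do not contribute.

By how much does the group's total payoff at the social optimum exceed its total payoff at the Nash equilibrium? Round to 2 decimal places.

The private return per contributed unit is 4.7/7 = 0.6714 < 1 for every player regardless of endowment, so the Nash equilibrium is zero contribution and the group total is Σ E_j = 16 + 19 + 8 + 40 + 20 + 19 + 47 = 169.
Each contributed unit returns 4.700 to the group, so the social optimum is full contribution by everyone: group total = 4.700 × 169 = 794.30.
Efficiency loss = (4.700 − 1) × 169 = 625.30.

625.30 dollars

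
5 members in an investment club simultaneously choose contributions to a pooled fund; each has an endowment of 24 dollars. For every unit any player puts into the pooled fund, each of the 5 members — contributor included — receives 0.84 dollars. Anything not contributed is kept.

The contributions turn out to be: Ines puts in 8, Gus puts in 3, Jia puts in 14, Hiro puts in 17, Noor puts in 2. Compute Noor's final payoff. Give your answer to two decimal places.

Total contributed: 8 + 3 + 14 + 17 + 2 = 44.
Each receives 0.84 × 44 = 36.96 from the pooled fund.
Noor keeps 24 − 2 = 22, so Noor's payoff is 22 + 36.96 = 58.96.

58.96 dollars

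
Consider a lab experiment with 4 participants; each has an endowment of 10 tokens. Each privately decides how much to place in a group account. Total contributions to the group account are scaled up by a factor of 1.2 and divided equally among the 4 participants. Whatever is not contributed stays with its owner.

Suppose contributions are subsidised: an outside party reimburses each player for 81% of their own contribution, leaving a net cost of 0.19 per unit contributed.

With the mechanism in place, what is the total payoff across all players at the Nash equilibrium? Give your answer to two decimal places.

80.40 tokens

The effective private return per unit is now (1.2/4) / 0.19 = 1.5789 > 1, so every player's dominant strategy flips to full contribution.
So the Nash equilibrium is full contribution by all 4; the group earns 4 × (10 × 0.81 + 1.2 × 10) = 80.40.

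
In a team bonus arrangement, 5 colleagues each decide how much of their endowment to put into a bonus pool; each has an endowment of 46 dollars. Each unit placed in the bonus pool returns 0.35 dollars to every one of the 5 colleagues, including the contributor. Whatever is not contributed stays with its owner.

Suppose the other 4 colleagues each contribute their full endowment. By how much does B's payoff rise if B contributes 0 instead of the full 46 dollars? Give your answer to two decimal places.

Switching from a contribution of 46 to 0 lets B keep an extra 46 dollars, but lowers the bonus pool by 46, which costs B their own share of that drop: 0.35 × 46 = 16.10.
Net gain = 46 − 16.10 = 29.90. The private return per contributed unit (0.35) is below 1, so free-riding is indeed the best response regardless of what the others do.

29.90 dollars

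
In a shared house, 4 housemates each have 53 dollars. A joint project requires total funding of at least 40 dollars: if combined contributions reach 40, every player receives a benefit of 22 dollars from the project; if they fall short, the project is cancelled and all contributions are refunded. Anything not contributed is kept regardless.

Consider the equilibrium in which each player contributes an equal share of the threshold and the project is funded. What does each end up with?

65 dollars

Equal share of the threshold: 40/4 = 10.
At this profile no one gains by cutting their contribution: any cut drops the total below 40, the project is cancelled, contributions are refunded, and the deviator ends with 53, which is less than 53 − 10 + 22 = 65. Contributing more than 10 just wastes the excess. So contributing exactly 10 is a best response.
Each player's payoff: 53 − 10 + 22 = 65.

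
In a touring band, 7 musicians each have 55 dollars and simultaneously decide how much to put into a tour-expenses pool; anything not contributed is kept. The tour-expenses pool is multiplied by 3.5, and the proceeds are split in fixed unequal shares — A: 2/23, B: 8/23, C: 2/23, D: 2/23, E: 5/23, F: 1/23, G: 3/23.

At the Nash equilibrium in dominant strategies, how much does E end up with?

96.85 dollars

For player j, contributing a unit is worthwhile iff 3.5 × (j's share) ≥ 1, i.e. iff j's share is at least 0.2857.
Only B (8/23) clears that bar, contributing 55; the remaining 6 contribute 0. Total contributed: 55.
E keeps 55 and receives 3.5 × 55 × 5/23 = 41.85 from the tour-expenses pool, for a payoff of 96.85.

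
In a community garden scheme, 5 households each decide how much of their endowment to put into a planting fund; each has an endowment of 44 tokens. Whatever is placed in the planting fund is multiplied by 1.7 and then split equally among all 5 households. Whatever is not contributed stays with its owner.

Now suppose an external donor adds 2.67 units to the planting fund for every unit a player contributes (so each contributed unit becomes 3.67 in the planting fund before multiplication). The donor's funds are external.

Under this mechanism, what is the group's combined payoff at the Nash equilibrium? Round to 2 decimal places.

1372.58 tokens

With the mechanism, a contributed unit returns 1.7 × 3.67 / 5 = 1.2478 per unit of net cost to the contributor — now above 1 — so contributing fully is weakly dominant for every player.
So the Nash equilibrium is full contribution by all 5; the group earns 1.7 × 3.67 × 220 = 1372.58.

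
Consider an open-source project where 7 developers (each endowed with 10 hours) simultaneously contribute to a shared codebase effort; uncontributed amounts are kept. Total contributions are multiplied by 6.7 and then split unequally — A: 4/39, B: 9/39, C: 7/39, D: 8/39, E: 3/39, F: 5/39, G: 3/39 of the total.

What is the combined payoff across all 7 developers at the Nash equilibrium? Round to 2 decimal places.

241.00 hours

Each unit j contributes comes back to j as 6.7 × (j's share), so j prefers to contribute only if that share exceeds 1/6.7 = 0.1493; otherwise keeping the unit dominates.
B, C and D clear that bar, contributing 10 each; the remaining 4 contribute 0. Total contributed: 30.
The shared codebase effort pays out 6.7 × 30 = 201.00 in total (split across the unequal shares, but the aggregate is all that matters for the group sum).
The 4 free-riders keep 10 each, adding 40. Group total = 40 + 201.00 = 241.00.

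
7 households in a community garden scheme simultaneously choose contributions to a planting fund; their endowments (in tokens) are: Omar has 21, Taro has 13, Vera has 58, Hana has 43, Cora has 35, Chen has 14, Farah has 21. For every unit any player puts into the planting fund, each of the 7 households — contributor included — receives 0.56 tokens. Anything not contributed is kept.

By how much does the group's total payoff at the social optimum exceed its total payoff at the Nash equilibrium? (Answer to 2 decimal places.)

The private return per contributed unit is 0.56 < 1 for everyone, so the Nash equilibrium is zero contribution and the group total is Σ E_j = 21 + 13 + 58 + 43 + 35 + 14 + 21 = 205.
Each contributed unit returns 3.920 to the group, so the social optimum is full contribution by everyone: group total = 3.920 × 205 = 803.60.
Efficiency loss = (3.920 − 1) × 205 = 598.60.

598.60 tokens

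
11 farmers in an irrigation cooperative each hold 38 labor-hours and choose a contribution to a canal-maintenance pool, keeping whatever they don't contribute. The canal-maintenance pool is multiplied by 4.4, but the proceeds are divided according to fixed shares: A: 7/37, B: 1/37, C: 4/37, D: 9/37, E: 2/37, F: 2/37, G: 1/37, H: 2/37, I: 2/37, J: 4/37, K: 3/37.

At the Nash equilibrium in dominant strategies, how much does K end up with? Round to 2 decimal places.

51.56 labor-hours

Player j's private return per contributed unit is 4.4 × (j's share). Contributing is weakly dominant for j when that share is at least 1/4.4 = 0.2273, and contributing 0 is dominant otherwise.
D alone (share 9/37) is above the threshold, contributing 38; the remaining 10 contribute 0. Total contributed: 38.
K keeps 38 and receives 4.4 × 38 × 3/37 = 13.56 from the canal-maintenance pool, for a payoff of 51.56.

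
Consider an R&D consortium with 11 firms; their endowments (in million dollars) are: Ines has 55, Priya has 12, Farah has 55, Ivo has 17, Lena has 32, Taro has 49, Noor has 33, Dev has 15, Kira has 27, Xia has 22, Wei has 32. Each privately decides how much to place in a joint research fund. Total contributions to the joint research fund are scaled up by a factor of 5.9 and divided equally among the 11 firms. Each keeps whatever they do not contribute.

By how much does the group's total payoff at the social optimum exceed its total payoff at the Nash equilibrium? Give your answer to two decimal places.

1710.10 million dollars

The private return per contributed unit is 5.9/11 = 0.5364 < 1 for every player regardless of endowment, so the Nash equilibrium is zero contribution and the group total is Σ E_j = 55 + 12 + 55 + 17 + 32 + 49 + 33 + 15 + 27 + 22 + 32 = 349.
Each contributed unit returns 5.900 to the group, so the social optimum is full contribution by everyone: group total = 5.900 × 349 = 2059.10.
Efficiency loss = (5.900 − 1) × 349 = 1710.10.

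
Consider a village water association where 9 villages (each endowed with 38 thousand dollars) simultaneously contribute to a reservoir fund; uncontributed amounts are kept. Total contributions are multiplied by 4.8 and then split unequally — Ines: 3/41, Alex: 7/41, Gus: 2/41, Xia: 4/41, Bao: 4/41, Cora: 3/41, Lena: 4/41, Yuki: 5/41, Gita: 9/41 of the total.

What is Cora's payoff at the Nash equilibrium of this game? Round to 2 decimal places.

51.35 thousand dollars

Player j's private return per contributed unit is 4.8 × (j's share). Contributing is weakly dominant for j when that share is at least 1/4.8 = 0.2083, and contributing 0 is dominant otherwise.
Gita alone (share 9/41) is above the threshold, contributing 38; the remaining 8 contribute 0. Total contributed: 38.
Cora keeps 38 and receives 4.8 × 38 × 3/41 = 13.35 from the reservoir fund, for a payoff of 51.35.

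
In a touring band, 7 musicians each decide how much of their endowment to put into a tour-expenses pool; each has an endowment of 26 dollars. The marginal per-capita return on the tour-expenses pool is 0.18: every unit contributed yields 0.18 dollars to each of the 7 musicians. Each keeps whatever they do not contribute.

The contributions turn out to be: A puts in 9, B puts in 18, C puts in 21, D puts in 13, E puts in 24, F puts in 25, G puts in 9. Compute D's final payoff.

Total contributed: 9 + 18 + 21 + 13 + 24 + 25 + 9 = 119.
Each receives 0.18 × 119 = 21.42 from the tour-expenses pool.
D keeps 26 − 13 = 13, so D's payoff is 13 + 21.42 = 34.42.

34.42 dollars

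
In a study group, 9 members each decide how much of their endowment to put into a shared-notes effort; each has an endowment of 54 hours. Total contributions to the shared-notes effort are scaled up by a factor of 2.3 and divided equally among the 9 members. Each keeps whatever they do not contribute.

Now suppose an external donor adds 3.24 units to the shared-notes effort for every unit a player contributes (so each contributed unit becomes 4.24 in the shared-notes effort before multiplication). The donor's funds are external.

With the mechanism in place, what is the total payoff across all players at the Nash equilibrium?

The effective private return per unit is now 2.3 × 4.24 / 9 = 1.0836 > 1, so every player's dominant strategy flips to full contribution.
So the Nash equilibrium is full contribution by all 9; the group earns 2.3 × 4.24 × 486 = 4739.47.

4739.47 hours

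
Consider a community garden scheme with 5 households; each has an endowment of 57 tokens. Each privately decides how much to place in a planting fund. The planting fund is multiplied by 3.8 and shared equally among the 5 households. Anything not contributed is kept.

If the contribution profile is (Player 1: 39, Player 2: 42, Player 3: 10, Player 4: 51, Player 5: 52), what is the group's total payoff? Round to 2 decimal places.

Total contributed: 39 + 42 + 10 + 51 + 52 = 194; total kept: 5 × 57 − 194 = 91.
The planting fund pays out 3.8 × 194 = 737.20 in aggregate.
Group total = 91 + 737.20 = 828.20.

828.20 tokens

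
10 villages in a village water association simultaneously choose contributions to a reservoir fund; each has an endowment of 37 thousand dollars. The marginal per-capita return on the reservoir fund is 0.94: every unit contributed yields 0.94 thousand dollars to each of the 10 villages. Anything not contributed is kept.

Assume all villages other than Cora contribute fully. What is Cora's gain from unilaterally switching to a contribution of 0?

Switching from a contribution of 37 to 0 lets Cora keep an extra 37 thousand dollars, but lowers the reservoir fund by 37, which costs Cora their own share of that drop: 0.94 × 37 = 34.78.
Net gain = 37 − 34.78 = 2.22. The private return per contributed unit (0.94) is below 1, so free-riding is indeed the best response regardless of what the others do.

2.22 thousand dollars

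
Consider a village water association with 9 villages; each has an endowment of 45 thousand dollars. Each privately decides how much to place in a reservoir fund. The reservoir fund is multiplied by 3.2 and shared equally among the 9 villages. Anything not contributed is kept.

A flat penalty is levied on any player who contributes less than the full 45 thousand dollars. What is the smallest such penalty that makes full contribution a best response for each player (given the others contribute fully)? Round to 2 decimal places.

Given the others contribute fully, the best deviation is to contribute 0 (any partial contribution still incurs the fine and gives up units whose private return 0.3556 is below 1).
Deviating from 45 to 0 saves 45 thousand dollars but forfeits the deviator's share of the drop in the reservoir fund: 3.2/9 × 45 = 16.00.
So the deviation gain is 45 − 16.00 = 29.00, and the fine must be at least 29.00 thousand dollars to wipe it out.

29.00 thousand dollars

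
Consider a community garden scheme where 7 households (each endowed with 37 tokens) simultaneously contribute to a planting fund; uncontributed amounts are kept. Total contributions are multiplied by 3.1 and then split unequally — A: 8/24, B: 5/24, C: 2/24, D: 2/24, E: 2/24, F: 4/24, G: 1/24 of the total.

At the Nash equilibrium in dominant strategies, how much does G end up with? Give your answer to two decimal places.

41.78 tokens

Each unit j contributes comes back to j as 3.1 × (j's share), so j prefers to contribute only if that share exceeds 1/3.1 = 0.3226; otherwise keeping the unit dominates.
A alone (share 8/24) is above the threshold, contributing 37; the remaining 6 contribute 0. Total contributed: 37.
G keeps 37 and receives 3.1 × 37 × 1/24 = 4.78 from the planting fund, for a payoff of 41.78.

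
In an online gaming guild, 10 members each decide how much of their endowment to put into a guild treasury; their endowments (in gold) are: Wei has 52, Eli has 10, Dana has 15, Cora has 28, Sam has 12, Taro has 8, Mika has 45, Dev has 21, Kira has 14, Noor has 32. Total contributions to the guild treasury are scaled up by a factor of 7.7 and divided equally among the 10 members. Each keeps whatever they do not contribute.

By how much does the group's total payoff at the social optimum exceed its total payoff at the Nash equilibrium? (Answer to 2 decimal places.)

The private return per contributed unit is 7.7/10 = 0.7700 < 1 for every player regardless of endowment, so the Nash equilibrium is zero contribution and the group total is Σ E_j = 52 + 10 + 15 + 28 + 12 + 8 + 45 + 21 + 14 + 32 = 237.
Each contributed unit returns 7.700 to the group, so the social optimum is full contribution by everyone: group total = 7.700 × 237 = 1824.90.
Efficiency loss = (7.700 − 1) × 237 = 1587.90.

1587.90 gold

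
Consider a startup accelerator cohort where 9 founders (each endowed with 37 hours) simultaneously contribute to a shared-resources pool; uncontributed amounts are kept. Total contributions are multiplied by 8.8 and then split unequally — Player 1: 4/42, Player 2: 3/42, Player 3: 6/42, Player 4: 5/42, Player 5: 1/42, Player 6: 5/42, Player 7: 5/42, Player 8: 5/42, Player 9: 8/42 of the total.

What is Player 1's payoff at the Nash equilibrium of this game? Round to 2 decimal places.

223.06 hours

A player with share s gets back 8.8·s per unit contributed, so full contribution is dominant for anyone with s > 1/8.8 = 0.1136 and zero contribution is dominant for anyone below.
Player 3, Player 4, Player 6, Player 7, Player 8 and Player 9 are above the threshold, contributing 37 each; the remaining 3 contribute 0. Total contributed: 222.
Player 1 keeps 37 and receives 8.8 × 222 × 4/42 = 186.06 from the shared-resources pool, for a payoff of 223.06.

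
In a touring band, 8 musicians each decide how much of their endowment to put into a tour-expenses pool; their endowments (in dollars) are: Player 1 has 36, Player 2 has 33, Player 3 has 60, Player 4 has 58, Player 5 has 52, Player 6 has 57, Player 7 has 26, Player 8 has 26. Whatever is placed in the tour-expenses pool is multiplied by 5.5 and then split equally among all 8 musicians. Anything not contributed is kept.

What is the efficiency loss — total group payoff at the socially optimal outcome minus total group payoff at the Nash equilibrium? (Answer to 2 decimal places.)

The private return per contributed unit is 5.5/8 = 0.6875 < 1 for every player regardless of endowment, so the Nash equilibrium is zero contribution and the group total is Σ E_j = 36 + 33 + 60 + 58 + 52 + 57 + 26 + 26 = 348.
Each contributed unit returns 5.500 to the group, so the social optimum is full contribution by everyone: group total = 5.500 × 348 = 1914.00.
Efficiency loss = (5.500 − 1) × 348 = 1566.00.

1566.00 dollars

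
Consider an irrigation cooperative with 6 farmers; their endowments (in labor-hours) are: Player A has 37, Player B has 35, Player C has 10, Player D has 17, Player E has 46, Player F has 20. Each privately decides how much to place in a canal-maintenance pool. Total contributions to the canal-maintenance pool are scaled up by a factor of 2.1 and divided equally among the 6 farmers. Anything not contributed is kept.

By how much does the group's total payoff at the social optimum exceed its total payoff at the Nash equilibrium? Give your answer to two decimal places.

181.50 labor-hours

The private return per contributed unit is 2.1/6 = 0.3500 < 1 for every player regardless of endowment, so the Nash equilibrium is zero contribution and the group total is Σ E_j = 37 + 35 + 10 + 17 + 46 + 20 = 165.
Each contributed unit returns 2.100 to the group, so the social optimum is full contribution by everyone: group total = 2.100 × 165 = 346.50.
Efficiency loss = (2.100 − 1) × 165 = 181.50.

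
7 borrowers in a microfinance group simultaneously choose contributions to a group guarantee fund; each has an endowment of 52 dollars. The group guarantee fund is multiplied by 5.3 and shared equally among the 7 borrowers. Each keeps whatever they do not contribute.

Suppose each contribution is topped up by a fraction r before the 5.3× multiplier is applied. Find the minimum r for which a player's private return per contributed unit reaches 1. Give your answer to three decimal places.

With matching at rate r, one contributed unit becomes (1 + r) in the group guarantee fund and returns 5.3 × (1 + r) / 7 to the contributor.
Setting this equal to 1: 1 + r = 7/5.3 = 1.3208.
So the minimum matching rate is r = 1.3208 − 1 = 0.321.

0.321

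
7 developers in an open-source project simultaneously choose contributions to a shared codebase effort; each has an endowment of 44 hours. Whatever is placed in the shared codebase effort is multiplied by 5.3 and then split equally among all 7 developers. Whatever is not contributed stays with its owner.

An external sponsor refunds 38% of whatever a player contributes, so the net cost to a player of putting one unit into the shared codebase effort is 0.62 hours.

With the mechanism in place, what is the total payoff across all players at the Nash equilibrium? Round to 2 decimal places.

With the mechanism, a contributed unit returns (5.3/7) / 0.62 = 1.2212 per unit of net cost to the contributor — now above 1 — so contributing fully is weakly dominant for every player.
At the Nash equilibrium everyone contributes 44. Group total payoff = 7 × (44 × 0.38 + 5.3 × 44) = 1749.44.

1749.44 hours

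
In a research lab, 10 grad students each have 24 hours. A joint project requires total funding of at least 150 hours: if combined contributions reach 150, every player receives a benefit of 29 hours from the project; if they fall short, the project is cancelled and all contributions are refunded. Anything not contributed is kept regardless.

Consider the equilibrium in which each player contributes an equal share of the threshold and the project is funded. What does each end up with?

38 hours

Equal share of the threshold: 150/10 = 15.
At this profile no one gains by cutting their contribution: any cut drops the total below 150, the project is cancelled, contributions are refunded, and the deviator ends with 24, which is less than 24 − 15 + 29 = 38. Contributing more than 15 just wastes the excess. So contributing exactly 15 is a best response.
Each player's payoff: 24 − 15 + 29 = 38.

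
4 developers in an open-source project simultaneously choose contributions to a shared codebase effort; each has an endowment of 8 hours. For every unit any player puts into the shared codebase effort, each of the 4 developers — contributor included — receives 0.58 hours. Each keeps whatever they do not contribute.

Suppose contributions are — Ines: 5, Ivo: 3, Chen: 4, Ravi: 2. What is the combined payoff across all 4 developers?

50.48 hours

Total contributed: 5 + 3 + 4 + 2 = 14; total kept: 4 × 8 − 14 = 18.
The shared codebase effort pays out 0.58 × 4 × 14 = 32.48 in aggregate.
Group total = 18 + 32.48 = 50.48.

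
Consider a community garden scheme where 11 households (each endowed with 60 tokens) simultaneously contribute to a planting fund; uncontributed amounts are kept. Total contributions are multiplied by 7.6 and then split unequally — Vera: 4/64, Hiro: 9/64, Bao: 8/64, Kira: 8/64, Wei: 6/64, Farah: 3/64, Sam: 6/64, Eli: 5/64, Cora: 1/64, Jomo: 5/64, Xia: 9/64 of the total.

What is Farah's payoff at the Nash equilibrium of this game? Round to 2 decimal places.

102.75 tokens

For player j, contributing a unit is worthwhile iff 7.6 × (j's share) ≥ 1, i.e. iff j's share is at least 0.1316.
The shares above 0.1316 belong to Hiro and Xia, contributing 60 each; the remaining 9 contribute 0. Total contributed: 120.
Farah keeps 60 and receives 7.6 × 120 × 3/64 = 42.75 from the planting fund, for a payoff of 102.75.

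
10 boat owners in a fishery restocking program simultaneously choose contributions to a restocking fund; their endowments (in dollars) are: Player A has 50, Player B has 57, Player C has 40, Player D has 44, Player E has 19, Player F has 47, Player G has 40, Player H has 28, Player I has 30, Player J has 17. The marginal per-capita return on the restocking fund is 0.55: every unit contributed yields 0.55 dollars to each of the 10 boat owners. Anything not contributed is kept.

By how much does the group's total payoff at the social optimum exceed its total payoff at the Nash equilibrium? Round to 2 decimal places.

1674.00 dollars

The private return per contributed unit is 0.55 < 1 for everyone, so the Nash equilibrium is zero contribution and the group total is Σ E_j = 50 + 57 + 40 + 44 + 19 + 47 + 40 + 28 + 30 + 17 = 372.
Each contributed unit returns 5.500 to the group, so the social optimum is full contribution by everyone: group total = 5.500 × 372 = 2046.00.
Efficiency loss = (5.500 − 1) × 372 = 1674.00.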